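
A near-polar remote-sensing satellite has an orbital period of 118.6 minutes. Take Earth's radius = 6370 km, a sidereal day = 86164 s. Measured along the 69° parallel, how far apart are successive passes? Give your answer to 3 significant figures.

T = 118.6 min = 7116.0 s.
Node shift per orbit = (7116.0/86164) × 360° = 29.73°.
Equatorial spacing = 29.73 × 111.2 km/° = 3305 km.
At 69° latitude, spacing = 3305 × cos(69°) = 1185 km.

1180 km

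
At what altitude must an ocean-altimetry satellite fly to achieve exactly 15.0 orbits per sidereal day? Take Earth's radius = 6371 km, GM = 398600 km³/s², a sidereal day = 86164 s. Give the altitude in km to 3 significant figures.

Required period T = 86164 / 15.0 = 5744.3 s.
From T = 2π√(a³/μ): a = (μ T²/4π²)^(1/3) = (398600 × 5744.3² / 4π²)^(1/3) = 6932 km.
Altitude h = a − R = 6932 − 6371 = 561 km.

561 km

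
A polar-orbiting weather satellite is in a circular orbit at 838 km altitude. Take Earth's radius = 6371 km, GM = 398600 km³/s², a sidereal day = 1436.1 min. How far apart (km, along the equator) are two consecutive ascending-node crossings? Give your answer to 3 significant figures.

2830 km

Semi-major axis a = 6371 + 838 = 7209 km. Period T = 2π√(a³/μ) = 2π√(7209³/398600) = 6091.5 s = 101.52 min.
During one orbit Earth rotates (6091.5 / 86166) × 360° = 25.45°.
At the equator that is 25.45° × (2π·6371/360) km/° = 25.45 × 111.2 = 2830 km.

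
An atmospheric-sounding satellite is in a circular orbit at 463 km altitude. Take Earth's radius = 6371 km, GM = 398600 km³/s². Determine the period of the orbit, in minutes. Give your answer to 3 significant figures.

Semi-major axis a = 6371 + 463 = 6834 km. Period T = 2π√(a³/μ) = 2π√(6834³/398600) = 5622.4 s = 93.71 min.

93.7 min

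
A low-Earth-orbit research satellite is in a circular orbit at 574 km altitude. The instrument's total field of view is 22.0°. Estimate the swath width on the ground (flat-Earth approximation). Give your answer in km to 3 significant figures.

Half-angle = 22.0°/2 = 11°.
Swath width ≈ 2h·tan(θ/2) = 2 × 574 × tan(11°) = 223.1 km.

223 km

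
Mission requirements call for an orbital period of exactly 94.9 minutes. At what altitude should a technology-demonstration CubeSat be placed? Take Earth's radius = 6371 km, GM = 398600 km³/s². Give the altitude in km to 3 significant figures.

T = 94.9 min = 5694.0 s.
From T = 2π√(a³/μ): a = (μ T²/4π²)^(1/3) = (398600 × 5694.0² / 4π²)^(1/3) = 6892 km.
Altitude h = a − R = 6892 − 6371 = 521 km.

521 km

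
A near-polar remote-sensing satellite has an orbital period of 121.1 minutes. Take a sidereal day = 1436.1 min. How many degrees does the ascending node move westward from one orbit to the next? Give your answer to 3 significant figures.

T = 121.1 min = 7266.0 s.
During one orbit Earth rotates (7266.0 / 86166) × 360° = 30.36°.

30.4°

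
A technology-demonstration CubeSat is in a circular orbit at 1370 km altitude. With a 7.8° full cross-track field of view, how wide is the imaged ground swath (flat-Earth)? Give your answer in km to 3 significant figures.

Half-angle = 7.8°/2 = 3.9°.
Swath width ≈ 2h·tan(θ/2) = 2 × 1370 × tan(3.9°) = 186.8 km.

187 km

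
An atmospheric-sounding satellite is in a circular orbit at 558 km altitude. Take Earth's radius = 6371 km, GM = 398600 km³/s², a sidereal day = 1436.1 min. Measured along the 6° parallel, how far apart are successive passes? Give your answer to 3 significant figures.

Semi-major axis a = 6371 + 558 = 6929 km. Period T = 2π√(a³/μ) = 2π√(6929³/398600) = 5740.1 s = 95.67 min.
Node shift per orbit = (5740.1/86166) × 360° = 23.98°.
Equatorial spacing = 23.98 × 111.2 km/° = 2667 km.
At 6° latitude, spacing = 2667 × cos(6°) = 2652 km.

2650 km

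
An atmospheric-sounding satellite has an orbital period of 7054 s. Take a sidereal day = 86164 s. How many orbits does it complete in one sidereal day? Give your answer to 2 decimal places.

Orbits per sidereal day = 86164 / 7054.0 = 12.215.

12.21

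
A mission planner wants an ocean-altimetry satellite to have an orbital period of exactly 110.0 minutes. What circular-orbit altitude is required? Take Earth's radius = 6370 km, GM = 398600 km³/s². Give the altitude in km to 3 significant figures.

T = 110.0 min = 6600.0 s.
From T = 2π√(a³/μ): a = (μ T²/4π²)^(1/3) = (398600 × 6600.0² / 4π²)^(1/3) = 7605 km.
Altitude h = a − R = 7605 − 6370 = 1235 km.

1230 km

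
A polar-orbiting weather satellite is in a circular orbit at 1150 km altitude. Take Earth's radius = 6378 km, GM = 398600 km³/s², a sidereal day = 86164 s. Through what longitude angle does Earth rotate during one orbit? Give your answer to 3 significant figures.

27.2°

Semi-major axis a = 6378 + 1150 = 7528 km. Period T = 2π√(a³/μ) = 2π√(7528³/398600) = 6500.3 s = 108.34 min.
During one orbit Earth rotates (6500.3 / 86164) × 360° = 27.16°.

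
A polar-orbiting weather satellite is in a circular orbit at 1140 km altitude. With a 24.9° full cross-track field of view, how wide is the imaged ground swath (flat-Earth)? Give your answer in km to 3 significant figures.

Half-angle = 24.9°/2 = 12.45°.
Swath width ≈ 2h·tan(θ/2) = 2 × 1140 × tan(12.45°) = 503.4 km.

503 km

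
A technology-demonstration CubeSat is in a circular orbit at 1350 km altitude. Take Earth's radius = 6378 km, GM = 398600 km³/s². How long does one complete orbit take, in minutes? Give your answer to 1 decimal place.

Semi-major axis a = 6378 + 1350 = 7728 km. Period T = 2π√(a³/μ) = 2π√(7728³/398600) = 6761.0 s = 112.68 min.

112.7 min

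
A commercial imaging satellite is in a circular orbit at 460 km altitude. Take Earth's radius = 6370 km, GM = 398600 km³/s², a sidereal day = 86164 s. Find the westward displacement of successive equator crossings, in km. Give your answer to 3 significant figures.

Semi-major axis a = 6370 + 460 = 6830 km. Period T = 2π√(a³/μ) = 2π√(6830³/398600) = 5617.5 s = 93.62 min.
During one orbit Earth rotates (5617.5 / 86164) × 360° = 23.47°.
At the equator that is 23.47° × (2π·6370/360) km/° = 23.47 × 111.2 = 2609 km.

2610 km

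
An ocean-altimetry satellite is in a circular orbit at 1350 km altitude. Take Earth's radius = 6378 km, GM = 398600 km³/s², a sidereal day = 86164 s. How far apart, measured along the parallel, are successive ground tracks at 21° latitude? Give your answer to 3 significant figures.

Semi-major axis a = 6378 + 1350 = 7728 km. Period T = 2π√(a³/μ) = 2π√(7728³/398600) = 6761.0 s = 112.68 min.
Node shift per orbit = (6761.0/86164) × 360° = 28.25°.
Equatorial spacing = 28.25 × 111.3 km/° = 3144 km.
At 21° latitude, spacing = 3144 × cos(21°) = 2936 km.

2940 km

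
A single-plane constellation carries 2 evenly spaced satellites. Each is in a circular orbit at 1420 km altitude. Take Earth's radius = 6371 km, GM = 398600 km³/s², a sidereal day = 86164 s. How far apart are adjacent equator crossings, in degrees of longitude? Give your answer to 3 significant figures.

14.3°

Semi-major axis a = 6371 + 1420 = 7791 km. Period T = 2π√(a³/μ) = 2π√(7791³/398600) = 6843.9 s = 114.06 min.
Single-satellite node shift = (6843.9/86164) × 360° = 28.59°.
With 2 satellites evenly phased, successive equator crossings are 28.59/2 = 14.297° apart.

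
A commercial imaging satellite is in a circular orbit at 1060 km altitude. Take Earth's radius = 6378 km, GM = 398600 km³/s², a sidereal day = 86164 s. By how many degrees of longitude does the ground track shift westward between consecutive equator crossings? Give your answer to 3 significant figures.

Semi-major axis a = 6378 + 1060 = 7438 km. Period T = 2π√(a³/μ) = 2π√(7438³/398600) = 6384.0 s = 106.40 min.
During one orbit Earth rotates (6384.0 / 86164) × 360° = 26.67°.

26.7°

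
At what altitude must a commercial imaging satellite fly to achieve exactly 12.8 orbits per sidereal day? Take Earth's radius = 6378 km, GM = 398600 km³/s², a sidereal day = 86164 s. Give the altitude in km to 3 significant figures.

1330 km

Required period T = 86164 / 12.8 = 6731.6 s.
From T = 2π√(a³/μ): a = (μ T²/4π²)^(1/3) = (398600 × 6731.6² / 4π²)^(1/3) = 7706 km.
Altitude h = a − R = 7706 − 6378 = 1328 km.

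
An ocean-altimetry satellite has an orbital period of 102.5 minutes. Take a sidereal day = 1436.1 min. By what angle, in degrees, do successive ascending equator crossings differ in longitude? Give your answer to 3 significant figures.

T = 102.5 min = 6150.0 s.
During one orbit Earth rotates (6150.0 / 86166) × 360° = 25.69°.

25.7°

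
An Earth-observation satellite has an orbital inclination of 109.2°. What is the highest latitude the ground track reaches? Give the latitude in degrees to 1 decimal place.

70.8°

Retrograde orbit: the ground track reaches ±(180° − i) = ±(180 − 109.2) = ±70.8°.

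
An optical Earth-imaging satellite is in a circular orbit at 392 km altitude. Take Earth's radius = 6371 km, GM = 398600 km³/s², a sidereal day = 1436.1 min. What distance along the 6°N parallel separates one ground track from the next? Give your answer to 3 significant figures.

Semi-major axis a = 6371 + 392 = 6763 km. Period T = 2π√(a³/μ) = 2π√(6763³/398600) = 5535.0 s = 92.25 min.
Node shift per orbit = (5535.0/86166) × 360° = 23.13°.
Equatorial spacing = 23.13 × 111.2 km/° = 2571 km.
At 6° latitude, spacing = 2571 × cos(6°) = 2557 km.

2560 km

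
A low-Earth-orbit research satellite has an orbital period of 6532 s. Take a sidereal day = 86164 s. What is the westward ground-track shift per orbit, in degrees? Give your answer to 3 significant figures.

During one orbit Earth rotates (6532.0 / 86164) × 360° = 27.29°.

27.3°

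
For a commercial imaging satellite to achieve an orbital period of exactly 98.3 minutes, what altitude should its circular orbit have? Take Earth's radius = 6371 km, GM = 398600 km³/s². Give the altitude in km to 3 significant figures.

685 km

T = 98.3 min = 5898.0 s.
From T = 2π√(a³/μ): a = (μ T²/4π²)^(1/3) = (398600 × 5898.0² / 4π²)^(1/3) = 7056 km.
Altitude h = a − R = 7056 − 6371 = 685 km.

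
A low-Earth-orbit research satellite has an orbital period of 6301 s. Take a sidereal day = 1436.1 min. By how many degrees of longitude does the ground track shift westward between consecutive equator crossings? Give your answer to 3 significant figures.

26.3°

During one orbit Earth rotates (6301.0 / 86166) × 360° = 26.33°.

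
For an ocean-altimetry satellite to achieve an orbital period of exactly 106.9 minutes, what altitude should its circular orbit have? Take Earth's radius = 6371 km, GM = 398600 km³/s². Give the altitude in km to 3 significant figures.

1090 km

T = 106.9 min = 6414.0 s.
From T = 2π√(a³/μ): a = (μ T²/4π²)^(1/3) = (398600 × 6414.0² / 4π²)^(1/3) = 7461 km.
Altitude h = a − R = 7461 − 6371 = 1090 km.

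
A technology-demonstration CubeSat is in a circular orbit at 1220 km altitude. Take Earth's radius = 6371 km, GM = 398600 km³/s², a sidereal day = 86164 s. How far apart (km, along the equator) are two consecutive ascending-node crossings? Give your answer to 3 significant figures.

Semi-major axis a = 6371 + 1220 = 7591 km. Period T = 2π√(a³/μ) = 2π√(7591³/398600) = 6582.0 s = 109.70 min.
During one orbit Earth rotates (6582.0 / 86164) × 360° = 27.50°.
At the equator that is 27.50° × (2π·6371/360) km/° = 27.50 × 111.2 = 3058 km.

3060 km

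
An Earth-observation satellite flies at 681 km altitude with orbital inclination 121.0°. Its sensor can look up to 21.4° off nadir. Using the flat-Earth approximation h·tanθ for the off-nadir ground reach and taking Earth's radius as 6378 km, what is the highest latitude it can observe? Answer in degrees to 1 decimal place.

Retrograde orbit: the ground track reaches ±(180° − i) = ±(180 − 121.0) = ±59.0°.
Sensor half-swath on the ground ≈ 681·tan(21.4°) = 267 km = 2.40° of latitude.
Maximum observable latitude ≈ 59.0 + 2.40 = 61.4°.

61.4°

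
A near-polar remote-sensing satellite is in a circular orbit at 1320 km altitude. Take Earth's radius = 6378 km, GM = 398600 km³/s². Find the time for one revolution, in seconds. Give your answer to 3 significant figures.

Semi-major axis a = 6378 + 1320 = 7698 km. Period T = 2π√(a³/μ) = 2π√(7698³/398600) = 6721.7 s = 112.03 min.

6720 seconds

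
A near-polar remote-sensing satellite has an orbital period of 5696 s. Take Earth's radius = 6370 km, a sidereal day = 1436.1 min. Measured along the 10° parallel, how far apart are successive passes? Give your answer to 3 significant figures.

2610 km

Node shift per orbit = (5696.0/86166) × 360° = 23.80°.
Equatorial spacing = 23.80 × 111.2 km/° = 2646 km.
At 10° latitude, spacing = 2646 × cos(10°) = 2606 km.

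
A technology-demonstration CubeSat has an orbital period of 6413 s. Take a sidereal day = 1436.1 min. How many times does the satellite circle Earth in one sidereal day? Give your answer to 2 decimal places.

Orbits per sidereal day = 86166 / 6413.0 = 13.436.

13.44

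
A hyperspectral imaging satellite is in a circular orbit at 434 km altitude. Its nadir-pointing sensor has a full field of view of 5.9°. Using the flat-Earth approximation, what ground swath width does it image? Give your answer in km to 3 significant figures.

Half-angle = 5.9°/2 = 2.95°.
Swath width ≈ 2h·tan(θ/2) = 2 × 434 × tan(2.95°) = 44.7 km.

44.7 km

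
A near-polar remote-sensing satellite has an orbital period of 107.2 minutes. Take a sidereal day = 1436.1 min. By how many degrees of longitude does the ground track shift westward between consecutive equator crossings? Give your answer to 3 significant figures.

26.9°

T = 107.2 min = 6432.0 s.
During one orbit Earth rotates (6432.0 / 86166) × 360° = 26.87°.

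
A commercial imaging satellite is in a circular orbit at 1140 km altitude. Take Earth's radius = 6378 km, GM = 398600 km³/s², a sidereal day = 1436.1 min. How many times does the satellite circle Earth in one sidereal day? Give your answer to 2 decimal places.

Semi-major axis a = 6378 + 1140 = 7518 km. Period T = 2π√(a³/μ) = 2π√(7518³/398600) = 6487.3 s = 108.12 min.
Orbits per sidereal day = 86166 / 6487.3 = 13.282.

13.28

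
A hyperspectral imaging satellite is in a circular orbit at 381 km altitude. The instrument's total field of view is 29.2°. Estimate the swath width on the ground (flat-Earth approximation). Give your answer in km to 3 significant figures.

Half-angle = 29.2°/2 = 14.6°.
Swath width ≈ 2h·tan(θ/2) = 2 × 381 × tan(14.6°) = 198.5 km.

198 km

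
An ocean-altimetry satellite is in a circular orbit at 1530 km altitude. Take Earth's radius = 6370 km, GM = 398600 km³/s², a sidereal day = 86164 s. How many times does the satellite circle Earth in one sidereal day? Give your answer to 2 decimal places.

12.33

Semi-major axis a = 6370 + 1530 = 7900 km. Period T = 2π√(a³/μ) = 2π√(7900³/398600) = 6988.0 s = 116.47 min.
Orbits per sidereal day = 86164 / 6988.0 = 12.330.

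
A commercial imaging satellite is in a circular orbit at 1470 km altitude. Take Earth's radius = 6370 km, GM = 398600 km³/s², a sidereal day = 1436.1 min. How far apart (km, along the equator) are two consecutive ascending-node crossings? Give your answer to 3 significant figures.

3210 km

Semi-major axis a = 6370 + 1470 = 7840 km. Period T = 2π√(a³/μ) = 2π√(7840³/398600) = 6908.5 s = 115.14 min.
During one orbit Earth rotates (6908.5 / 86166) × 360° = 28.86°.
At the equator that is 28.86° × (2π·6370/360) km/° = 28.86 × 111.2 = 3209 km.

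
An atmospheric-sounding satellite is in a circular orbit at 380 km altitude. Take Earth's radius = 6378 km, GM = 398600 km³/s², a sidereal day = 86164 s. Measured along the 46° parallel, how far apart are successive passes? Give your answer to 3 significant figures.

1790 km

Semi-major axis a = 6378 + 380 = 6758 km. Period T = 2π√(a³/μ) = 2π√(6758³/398600) = 5528.9 s = 92.15 min.
Node shift per orbit = (5528.9/86164) × 360° = 23.10°.
Equatorial spacing = 23.10 × 111.3 km/° = 2571 km.
At 46° latitude, spacing = 2571 × cos(46°) = 1786 km.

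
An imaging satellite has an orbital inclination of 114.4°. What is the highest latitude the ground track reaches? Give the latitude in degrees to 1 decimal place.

Retrograde orbit: the ground track reaches ±(180° − i) = ±(180 − 114.4) = ±65.6°.

65.6°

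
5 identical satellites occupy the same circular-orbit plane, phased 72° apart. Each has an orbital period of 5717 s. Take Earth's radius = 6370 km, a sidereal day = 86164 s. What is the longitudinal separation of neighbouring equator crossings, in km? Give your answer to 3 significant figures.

Single-satellite node shift = (5717.0/86164) × 360° = 23.89°.
With 5 satellites evenly phased, successive equator crossings are 23.89/5 = 4.777° apart.
That is 4.777 × 111.2 = 531 km at the equator.

531 km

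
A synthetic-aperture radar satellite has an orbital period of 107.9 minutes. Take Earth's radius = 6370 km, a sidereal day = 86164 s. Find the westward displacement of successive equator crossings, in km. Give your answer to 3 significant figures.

T = 107.9 min = 6474.0 s.
During one orbit Earth rotates (6474.0 / 86164) × 360° = 27.05°.
At the equator that is 27.05° × (2π·6370/360) km/° = 27.05 × 111.2 = 3007 km.

3010 km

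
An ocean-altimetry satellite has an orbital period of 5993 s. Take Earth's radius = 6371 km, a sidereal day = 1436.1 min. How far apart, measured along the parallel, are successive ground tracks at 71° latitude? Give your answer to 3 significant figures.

Node shift per orbit = (5993.0/86166) × 360° = 25.04°.
Equatorial spacing = 25.04 × 111.2 km/° = 2784 km.
At 71° latitude, spacing = 2784 × cos(71°) = 906 km.

906 km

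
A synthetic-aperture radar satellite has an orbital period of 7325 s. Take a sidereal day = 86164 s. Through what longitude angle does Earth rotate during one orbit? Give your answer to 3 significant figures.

30.6°

During one orbit Earth rotates (7325.0 / 86164) × 360° = 30.60°.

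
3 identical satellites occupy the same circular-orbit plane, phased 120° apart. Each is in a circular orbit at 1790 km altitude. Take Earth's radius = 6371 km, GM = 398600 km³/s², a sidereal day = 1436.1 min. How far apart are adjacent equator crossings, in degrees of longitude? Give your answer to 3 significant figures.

Semi-major axis a = 6371 + 1790 = 8161 km. Period T = 2π√(a³/μ) = 2π√(8161³/398600) = 7337.1 s = 122.29 min.
Single-satellite node shift = (7337.1/86166) × 360° = 30.65°.
With 3 satellites evenly phased, successive equator crossings are 30.65/3 = 10.218° apart.

10.2°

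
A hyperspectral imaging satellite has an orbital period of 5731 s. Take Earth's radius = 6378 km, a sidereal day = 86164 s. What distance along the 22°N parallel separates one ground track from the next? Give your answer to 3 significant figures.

2470 km

Node shift per orbit = (5731.0/86164) × 360° = 23.94°.
Equatorial spacing = 23.94 × 111.3 km/° = 2665 km.
At 22° latitude, spacing = 2665 × cos(22°) = 2471 km.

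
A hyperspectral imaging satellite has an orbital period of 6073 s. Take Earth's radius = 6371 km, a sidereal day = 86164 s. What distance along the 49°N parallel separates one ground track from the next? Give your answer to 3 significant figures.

1850 km

Node shift per orbit = (6073.0/86164) × 360° = 25.37°.
Equatorial spacing = 25.37 × 111.2 km/° = 2821 km.
At 49° latitude, spacing = 2821 × cos(49°) = 1851 km.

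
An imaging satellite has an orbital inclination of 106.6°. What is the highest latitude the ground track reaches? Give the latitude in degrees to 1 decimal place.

Retrograde orbit: the ground track reaches ±(180° − i) = ±(180 − 106.6) = ±73.4°.

73.4°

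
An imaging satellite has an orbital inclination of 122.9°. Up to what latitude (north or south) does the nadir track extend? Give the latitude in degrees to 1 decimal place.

Retrograde orbit: the ground track reaches ±(180° − i) = ±(180 − 122.9) = ±57.1°.

57.1°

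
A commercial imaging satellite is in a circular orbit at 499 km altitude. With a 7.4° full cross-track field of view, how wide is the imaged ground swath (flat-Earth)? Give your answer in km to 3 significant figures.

64.5 km

Half-angle = 7.4°/2 = 3.7°.
Swath width ≈ 2h·tan(θ/2) = 2 × 499 × tan(3.7°) = 64.5 km.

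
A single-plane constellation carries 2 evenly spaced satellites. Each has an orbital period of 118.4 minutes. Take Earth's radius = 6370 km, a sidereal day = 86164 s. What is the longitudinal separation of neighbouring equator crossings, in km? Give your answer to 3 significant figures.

T = 118.4 min = 7104.0 s.
Single-satellite node shift = (7104.0/86164) × 360° = 29.68°.
With 2 satellites evenly phased, successive equator crossings are 29.68/2 = 14.841° apart.
That is 14.841 × 111.2 = 1650 km at the equator.

1650 km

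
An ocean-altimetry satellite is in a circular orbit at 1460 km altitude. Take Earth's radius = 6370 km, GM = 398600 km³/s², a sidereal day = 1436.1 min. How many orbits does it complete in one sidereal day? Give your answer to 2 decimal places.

12.50

Semi-major axis a = 6370 + 1460 = 7830 km. Period T = 2π√(a³/μ) = 2π√(7830³/398600) = 6895.3 s = 114.92 min.
Orbits per sidereal day = 86166 / 6895.3 = 12.496.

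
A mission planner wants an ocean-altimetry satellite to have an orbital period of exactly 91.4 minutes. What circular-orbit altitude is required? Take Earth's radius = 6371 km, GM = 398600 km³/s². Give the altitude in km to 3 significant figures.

T = 91.4 min = 5484.0 s.
From T = 2π√(a³/μ): a = (μ T²/4π²)^(1/3) = (398600 × 5484.0² / 4π²)^(1/3) = 6721 km.
Altitude h = a − R = 6721 − 6371 = 350 km.

350 km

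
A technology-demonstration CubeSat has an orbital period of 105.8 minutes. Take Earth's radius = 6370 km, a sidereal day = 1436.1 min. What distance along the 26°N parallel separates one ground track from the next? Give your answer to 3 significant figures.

T = 105.8 min = 6348.0 s.
Node shift per orbit = (6348.0/86166) × 360° = 26.52°.
Equatorial spacing = 26.52 × 111.2 km/° = 2949 km.
At 26° latitude, spacing = 2949 × cos(26°) = 2650 km.

2650 km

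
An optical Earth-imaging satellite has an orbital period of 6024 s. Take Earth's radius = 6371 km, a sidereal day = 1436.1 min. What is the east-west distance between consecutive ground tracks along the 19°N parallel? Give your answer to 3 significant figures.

Node shift per orbit = (6024.0/86166) × 360° = 25.17°.
Equatorial spacing = 25.17 × 111.2 km/° = 2799 km.
At 19° latitude, spacing = 2799 × cos(19°) = 2646 km.

2650 km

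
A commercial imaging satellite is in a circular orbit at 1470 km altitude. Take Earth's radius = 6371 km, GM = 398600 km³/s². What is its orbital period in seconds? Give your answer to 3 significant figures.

Semi-major axis a = 6371 + 1470 = 7841 km. Period T = 2π√(a³/μ) = 2π√(7841³/398600) = 6909.8 s = 115.16 min.

6910 seconds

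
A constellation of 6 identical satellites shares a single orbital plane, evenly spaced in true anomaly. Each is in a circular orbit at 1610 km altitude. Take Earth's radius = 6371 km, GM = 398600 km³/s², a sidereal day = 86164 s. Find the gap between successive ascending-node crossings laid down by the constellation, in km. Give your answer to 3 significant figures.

549 km

Semi-major axis a = 6371 + 1610 = 7981 km. Period T = 2π√(a³/μ) = 2π√(7981³/398600) = 7095.7 s = 118.26 min.
Single-satellite node shift = (7095.7/86164) × 360° = 29.65°.
With 6 satellites evenly phased, successive equator crossings are 29.65/6 = 4.941° apart.
That is 4.941 × 111.2 = 549 km at the equator.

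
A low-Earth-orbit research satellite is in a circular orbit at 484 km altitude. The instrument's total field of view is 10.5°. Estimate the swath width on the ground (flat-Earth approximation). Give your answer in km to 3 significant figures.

Half-angle = 10.5°/2 = 5.25°.
Swath width ≈ 2h·tan(θ/2) = 2 × 484 × tan(5.25°) = 88.9 km.

88.9 km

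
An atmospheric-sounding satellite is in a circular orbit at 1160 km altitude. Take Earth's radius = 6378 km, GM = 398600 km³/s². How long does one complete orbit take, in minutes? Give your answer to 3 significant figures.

109 min

Semi-major axis a = 6378 + 1160 = 7538 km. Period T = 2π√(a³/μ) = 2π√(7538³/398600) = 6513.2 s = 108.55 min.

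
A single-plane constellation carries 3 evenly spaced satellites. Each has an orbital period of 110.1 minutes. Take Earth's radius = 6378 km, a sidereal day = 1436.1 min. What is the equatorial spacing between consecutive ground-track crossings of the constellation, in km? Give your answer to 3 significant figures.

T = 110.1 min = 6606.0 s.
Single-satellite node shift = (6606.0/86166) × 360° = 27.60°.
With 3 satellites evenly phased, successive equator crossings are 27.60/3 = 9.200° apart.
That is 9.200 × 111.3 = 1024 km at the equator.

1020 km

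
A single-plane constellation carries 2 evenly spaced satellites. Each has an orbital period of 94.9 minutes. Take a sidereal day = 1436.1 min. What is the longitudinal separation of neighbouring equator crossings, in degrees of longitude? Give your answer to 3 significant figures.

11.9°

T = 94.9 min = 5694.0 s.
Single-satellite node shift = (5694.0/86166) × 360° = 23.79°.
With 2 satellites evenly phased, successive equator crossings are 23.79/2 = 11.895° apart.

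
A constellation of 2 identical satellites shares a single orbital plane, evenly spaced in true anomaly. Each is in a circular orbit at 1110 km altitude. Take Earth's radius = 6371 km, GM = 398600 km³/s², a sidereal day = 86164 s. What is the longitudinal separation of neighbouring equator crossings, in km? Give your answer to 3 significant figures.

Semi-major axis a = 6371 + 1110 = 7481 km. Period T = 2π√(a³/μ) = 2π√(7481³/398600) = 6439.5 s = 107.32 min.
Single-satellite node shift = (6439.5/86164) × 360° = 26.90°.
With 2 satellites evenly phased, successive equator crossings are 26.90/2 = 13.452° apart.
That is 13.452 × 111.2 = 1496 km at the equator.

1500 km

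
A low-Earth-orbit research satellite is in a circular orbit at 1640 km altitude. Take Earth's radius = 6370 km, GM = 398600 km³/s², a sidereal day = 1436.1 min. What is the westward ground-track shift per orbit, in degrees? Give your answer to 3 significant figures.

29.8°

Semi-major axis a = 6370 + 1640 = 8010 km. Period T = 2π√(a³/μ) = 2π√(8010³/398600) = 7134.4 s = 118.91 min.
During one orbit Earth rotates (7134.4 / 86166) × 360° = 29.81°.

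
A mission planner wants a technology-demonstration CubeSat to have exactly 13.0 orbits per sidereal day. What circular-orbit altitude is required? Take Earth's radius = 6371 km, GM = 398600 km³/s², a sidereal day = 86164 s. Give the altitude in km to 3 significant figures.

Required period T = 86164 / 13.0 = 6628.0 s.
From T = 2π√(a³/μ): a = (μ T²/4π²)^(1/3) = (398600 × 6628.0² / 4π²)^(1/3) = 7626 km.
Altitude h = a − R = 7626 − 6371 = 1255 km.

1260 km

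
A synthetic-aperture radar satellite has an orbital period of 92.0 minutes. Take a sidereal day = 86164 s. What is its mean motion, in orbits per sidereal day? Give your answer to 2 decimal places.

T = 92.0 min = 5520.0 s.
Orbits per sidereal day = 86164 / 5520.0 = 15.609.

15.61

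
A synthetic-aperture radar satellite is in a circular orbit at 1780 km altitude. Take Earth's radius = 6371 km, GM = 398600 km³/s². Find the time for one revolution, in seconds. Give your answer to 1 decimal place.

7323.6 seconds

Semi-major axis a = 6371 + 1780 = 8151 km. Period T = 2π√(a³/μ) = 2π√(8151³/398600) = 7323.6 s = 122.06 min.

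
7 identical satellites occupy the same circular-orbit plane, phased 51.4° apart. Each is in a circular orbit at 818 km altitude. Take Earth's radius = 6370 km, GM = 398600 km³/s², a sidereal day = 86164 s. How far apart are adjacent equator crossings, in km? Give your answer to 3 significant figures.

Semi-major axis a = 6370 + 818 = 7188 km. Period T = 2π√(a³/μ) = 2π√(7188³/398600) = 6064.9 s = 101.08 min.
Single-satellite node shift = (6064.9/86164) × 360° = 25.34°.
With 7 satellites evenly phased, successive equator crossings are 25.34/7 = 3.620° apart.
That is 3.620 × 111.2 = 402 km at the equator.

402 km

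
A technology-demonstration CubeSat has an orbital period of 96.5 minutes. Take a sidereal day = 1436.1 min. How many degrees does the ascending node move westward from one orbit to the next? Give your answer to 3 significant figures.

24.2°

T = 96.5 min = 5790.0 s.
During one orbit Earth rotates (5790.0 / 86166) × 360° = 24.19°.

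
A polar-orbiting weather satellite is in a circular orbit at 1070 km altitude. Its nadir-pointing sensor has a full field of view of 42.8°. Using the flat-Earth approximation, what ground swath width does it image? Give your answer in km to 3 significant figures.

Half-angle = 42.8°/2 = 21.4°.
Swath width ≈ 2h·tan(θ/2) = 2 × 1070 × tan(21.4°) = 838.7 km.

839 km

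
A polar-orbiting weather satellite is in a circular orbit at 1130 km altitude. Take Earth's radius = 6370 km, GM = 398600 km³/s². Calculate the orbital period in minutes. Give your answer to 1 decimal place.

107.7 min

Semi-major axis a = 6370 + 1130 = 7500 km. Period T = 2π√(a³/μ) = 2π√(7500³/398600) = 6464.0 s = 107.73 min.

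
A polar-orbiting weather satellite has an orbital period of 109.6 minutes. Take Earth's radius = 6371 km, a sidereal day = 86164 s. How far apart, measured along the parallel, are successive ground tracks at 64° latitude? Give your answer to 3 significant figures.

1340 km

T = 109.6 min = 6576.0 s.
Node shift per orbit = (6576.0/86164) × 360° = 27.48°.
Equatorial spacing = 27.48 × 111.2 km/° = 3055 km.
At 64° latitude, spacing = 3055 × cos(64°) = 1339 km.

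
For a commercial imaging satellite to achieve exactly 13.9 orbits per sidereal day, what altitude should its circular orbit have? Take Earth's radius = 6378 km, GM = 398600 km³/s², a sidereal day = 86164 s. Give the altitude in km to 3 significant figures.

Required period T = 86164 / 13.9 = 6198.8 s.
From T = 2π√(a³/μ): a = (μ T²/4π²)^(1/3) = (398600 × 6198.8² / 4π²)^(1/3) = 7293 km.
Altitude h = a − R = 7293 − 6378 = 915 km.

915 km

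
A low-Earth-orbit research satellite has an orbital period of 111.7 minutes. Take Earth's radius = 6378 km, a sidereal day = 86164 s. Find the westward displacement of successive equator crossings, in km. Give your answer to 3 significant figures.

3120 km

T = 111.7 min = 6702.0 s.
During one orbit Earth rotates (6702.0 / 86164) × 360° = 28.00°.
At the equator that is 28.00° × (2π·6378/360) km/° = 28.00 × 111.3 = 3117 km.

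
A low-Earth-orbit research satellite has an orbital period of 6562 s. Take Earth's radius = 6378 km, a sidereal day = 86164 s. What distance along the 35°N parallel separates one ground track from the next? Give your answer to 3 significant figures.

Node shift per orbit = (6562.0/86164) × 360° = 27.42°.
Equatorial spacing = 27.42 × 111.3 km/° = 3052 km.
At 35° latitude, spacing = 3052 × cos(35°) = 2500 km.

2500 km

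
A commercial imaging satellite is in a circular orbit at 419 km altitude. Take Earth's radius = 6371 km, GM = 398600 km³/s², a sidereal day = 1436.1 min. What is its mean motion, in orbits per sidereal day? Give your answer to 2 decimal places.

15.47

Semi-major axis a = 6371 + 419 = 6790 km. Period T = 2π√(a³/μ) = 2π√(6790³/398600) = 5568.2 s = 92.80 min.
Orbits per sidereal day = 86166 / 5568.2 = 15.475.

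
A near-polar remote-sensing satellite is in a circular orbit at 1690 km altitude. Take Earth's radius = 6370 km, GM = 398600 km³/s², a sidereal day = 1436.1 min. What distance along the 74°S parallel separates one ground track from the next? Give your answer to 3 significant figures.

922 km

Semi-major axis a = 6370 + 1690 = 8060 km. Period T = 2π√(a³/μ) = 2π√(8060³/398600) = 7201.3 s = 120.02 min.
Node shift per orbit = (7201.3/86166) × 360° = 30.09°.
Equatorial spacing = 30.09 × 111.2 km/° = 3345 km.
At 74° latitude, spacing = 3345 × cos(74°) = 922 km.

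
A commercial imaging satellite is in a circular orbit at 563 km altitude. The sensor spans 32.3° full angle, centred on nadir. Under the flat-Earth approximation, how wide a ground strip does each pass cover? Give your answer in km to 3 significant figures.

Half-angle = 32.3°/2 = 16.15°.
Swath width ≈ 2h·tan(θ/2) = 2 × 563 × tan(16.15°) = 326.1 km.

326 km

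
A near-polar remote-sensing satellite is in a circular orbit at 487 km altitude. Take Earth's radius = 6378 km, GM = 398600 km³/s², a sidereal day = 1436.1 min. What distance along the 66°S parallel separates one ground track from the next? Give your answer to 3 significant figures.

1070 km

Semi-major axis a = 6378 + 487 = 6865 km. Period T = 2π√(a³/μ) = 2π√(6865³/398600) = 5660.7 s = 94.35 min.
Node shift per orbit = (5660.7/86166) × 360° = 23.65°.
Equatorial spacing = 23.65 × 111.3 km/° = 2633 km.
At 66° latitude, spacing = 2633 × cos(66°) = 1071 km.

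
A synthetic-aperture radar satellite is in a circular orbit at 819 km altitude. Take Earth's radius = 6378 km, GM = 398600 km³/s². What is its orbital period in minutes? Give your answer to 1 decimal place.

Semi-major axis a = 6378 + 819 = 7197 km. Period T = 2π√(a³/μ) = 2π√(7197³/398600) = 6076.3 s = 101.27 min.

101.3 min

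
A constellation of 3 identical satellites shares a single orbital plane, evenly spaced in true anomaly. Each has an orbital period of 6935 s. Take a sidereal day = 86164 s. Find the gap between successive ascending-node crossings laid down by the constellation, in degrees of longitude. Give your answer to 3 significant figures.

Single-satellite node shift = (6935.0/86164) × 360° = 28.97°.
With 3 satellites evenly phased, successive equator crossings are 28.97/3 = 9.658° apart.

9.66°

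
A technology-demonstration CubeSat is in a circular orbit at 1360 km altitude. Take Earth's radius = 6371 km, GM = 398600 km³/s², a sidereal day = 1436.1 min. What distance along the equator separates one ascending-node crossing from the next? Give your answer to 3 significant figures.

3140 km

Semi-major axis a = 6371 + 1360 = 7731 km. Period T = 2π√(a³/μ) = 2π√(7731³/398600) = 6765.0 s = 112.75 min.
During one orbit Earth rotates (6765.0 / 86166) × 360° = 28.26°.
At the equator that is 28.26° × (2π·6371/360) km/° = 28.26 × 111.2 = 3143 km.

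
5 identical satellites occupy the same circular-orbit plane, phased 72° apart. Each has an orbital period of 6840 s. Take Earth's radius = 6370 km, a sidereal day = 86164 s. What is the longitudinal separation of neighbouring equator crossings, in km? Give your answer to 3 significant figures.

635 km

Single-satellite node shift = (6840.0/86164) × 360° = 28.58°.
With 5 satellites evenly phased, successive equator crossings are 28.58/5 = 5.716° apart.
That is 5.716 × 111.2 = 635 km at the equator.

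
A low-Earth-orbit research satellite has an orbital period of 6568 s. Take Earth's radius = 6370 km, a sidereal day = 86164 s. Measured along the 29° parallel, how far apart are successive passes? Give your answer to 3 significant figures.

2670 km

Node shift per orbit = (6568.0/86164) × 360° = 27.44°.
Equatorial spacing = 27.44 × 111.2 km/° = 3051 km.
At 29° latitude, spacing = 3051 × cos(29°) = 2668 km.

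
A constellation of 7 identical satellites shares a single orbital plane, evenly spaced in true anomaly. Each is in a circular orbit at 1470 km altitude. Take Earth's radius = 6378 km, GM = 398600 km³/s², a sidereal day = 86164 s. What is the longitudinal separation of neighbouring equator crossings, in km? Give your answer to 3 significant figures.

Semi-major axis a = 6378 + 1470 = 7848 km. Period T = 2π√(a³/μ) = 2π√(7848³/398600) = 6919.1 s = 115.32 min.
Single-satellite node shift = (6919.1/86164) × 360° = 28.91°.
With 7 satellites evenly phased, successive equator crossings are 28.91/7 = 4.130° apart.
That is 4.130 × 111.3 = 460 km at the equator.

460 km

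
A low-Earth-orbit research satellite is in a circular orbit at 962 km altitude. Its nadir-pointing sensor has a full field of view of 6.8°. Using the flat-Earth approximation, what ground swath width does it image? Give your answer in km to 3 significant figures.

Half-angle = 6.8°/2 = 3.4°.
Swath width ≈ 2h·tan(θ/2) = 2 × 962 × tan(3.4°) = 114.3 km.

114 km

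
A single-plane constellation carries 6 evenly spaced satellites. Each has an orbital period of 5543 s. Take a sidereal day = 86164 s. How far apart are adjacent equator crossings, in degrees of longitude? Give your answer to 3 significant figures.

3.86°

Single-satellite node shift = (5543.0/86164) × 360° = 23.16°.
With 6 satellites evenly phased, successive equator crossings are 23.16/6 = 3.860° apart.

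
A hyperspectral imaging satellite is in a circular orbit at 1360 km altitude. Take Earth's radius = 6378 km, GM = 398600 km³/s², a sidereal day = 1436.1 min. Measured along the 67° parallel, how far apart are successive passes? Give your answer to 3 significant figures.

Semi-major axis a = 6378 + 1360 = 7738 km. Period T = 2π√(a³/μ) = 2π√(7738³/398600) = 6774.1 s = 112.90 min.
Node shift per orbit = (6774.1/86166) × 360° = 28.30°.
Equatorial spacing = 28.30 × 111.3 km/° = 3151 km.
At 67° latitude, spacing = 3151 × cos(67°) = 1231 km.

1230 km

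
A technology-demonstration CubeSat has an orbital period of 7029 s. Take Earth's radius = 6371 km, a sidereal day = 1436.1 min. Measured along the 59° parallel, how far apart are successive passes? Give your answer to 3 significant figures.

1680 km

Node shift per orbit = (7029.0/86166) × 360° = 29.37°.
Equatorial spacing = 29.37 × 111.2 km/° = 3265 km.
At 59° latitude, spacing = 3265 × cos(59°) = 1682 km.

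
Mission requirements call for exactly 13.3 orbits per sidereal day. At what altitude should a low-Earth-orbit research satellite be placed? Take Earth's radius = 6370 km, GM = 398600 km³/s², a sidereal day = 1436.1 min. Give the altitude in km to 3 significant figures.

Required period T = 86166 / 13.3 = 6478.6 s.
From T = 2π√(a³/μ): a = (μ T²/4π²)^(1/3) = (398600 × 6478.6² / 4π²)^(1/3) = 7511 km.
Altitude h = a − R = 7511 − 6370 = 1141 km.

1140 km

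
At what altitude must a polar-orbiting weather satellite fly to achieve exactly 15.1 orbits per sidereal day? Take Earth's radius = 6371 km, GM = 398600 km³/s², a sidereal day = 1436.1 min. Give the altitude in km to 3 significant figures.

Required period T = 86166 / 15.1 = 5706.4 s.
From T = 2π√(a³/μ): a = (μ T²/4π²)^(1/3) = (398600 × 5706.4² / 4π²)^(1/3) = 6902 km.
Altitude h = a − R = 6902 − 6371 = 531 km.

531 km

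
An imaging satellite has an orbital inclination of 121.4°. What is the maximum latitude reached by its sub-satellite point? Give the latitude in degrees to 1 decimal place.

58.6°

Retrograde orbit: the ground track reaches ±(180° − i) = ±(180 − 121.4) = ±58.6°.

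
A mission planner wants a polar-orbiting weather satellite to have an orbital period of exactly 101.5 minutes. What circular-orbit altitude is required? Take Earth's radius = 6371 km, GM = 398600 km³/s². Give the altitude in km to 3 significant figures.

T = 101.5 min = 6090.0 s.
From T = 2π√(a³/μ): a = (μ T²/4π²)^(1/3) = (398600 × 6090.0² / 4π²)^(1/3) = 7208 km.
Altitude h = a − R = 7208 − 6371 = 837 km.

837 km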